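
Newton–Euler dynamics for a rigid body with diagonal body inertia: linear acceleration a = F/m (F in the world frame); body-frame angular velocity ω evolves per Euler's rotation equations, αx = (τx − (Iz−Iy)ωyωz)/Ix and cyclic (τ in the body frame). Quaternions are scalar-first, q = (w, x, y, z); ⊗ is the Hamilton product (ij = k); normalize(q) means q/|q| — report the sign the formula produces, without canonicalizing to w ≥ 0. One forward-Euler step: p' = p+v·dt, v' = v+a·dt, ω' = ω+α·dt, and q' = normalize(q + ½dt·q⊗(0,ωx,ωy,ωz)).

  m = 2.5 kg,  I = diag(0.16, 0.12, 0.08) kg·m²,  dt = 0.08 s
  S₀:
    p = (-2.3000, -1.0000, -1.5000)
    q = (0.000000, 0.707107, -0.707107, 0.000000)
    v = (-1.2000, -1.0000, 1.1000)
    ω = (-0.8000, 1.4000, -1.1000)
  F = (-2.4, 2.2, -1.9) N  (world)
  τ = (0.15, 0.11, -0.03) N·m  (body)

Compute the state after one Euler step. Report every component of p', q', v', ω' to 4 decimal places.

p + v·dt = (-2.3960, -1.0800, -1.4120)
new velocity v' = (-1.2768, -0.9296, 1.0392)
precession coupling ω×(Iω) = (0.0616, 0.0704, 0.0448)
(τ − ω×Iω)/I = (0.5525, 0.3300, -0.9350)
ω' = ω + α·dt = (-0.7558, 1.4264, -1.1748)
q⊗(0,ω) = (1.5556354, 0.7778177, 0.7778177, 0.4242642)
updated quaternion q' = (0.0620, 0.7360, -0.6739, 0.0169)

p' = (-2.3960, -1.0800, -1.4120)
q' = (0.0620, 0.7360, -0.6739, 0.0169)
v' = (-1.2768, -0.9296, 1.0392)
ω' = (-0.7558, 1.4264, -1.1748)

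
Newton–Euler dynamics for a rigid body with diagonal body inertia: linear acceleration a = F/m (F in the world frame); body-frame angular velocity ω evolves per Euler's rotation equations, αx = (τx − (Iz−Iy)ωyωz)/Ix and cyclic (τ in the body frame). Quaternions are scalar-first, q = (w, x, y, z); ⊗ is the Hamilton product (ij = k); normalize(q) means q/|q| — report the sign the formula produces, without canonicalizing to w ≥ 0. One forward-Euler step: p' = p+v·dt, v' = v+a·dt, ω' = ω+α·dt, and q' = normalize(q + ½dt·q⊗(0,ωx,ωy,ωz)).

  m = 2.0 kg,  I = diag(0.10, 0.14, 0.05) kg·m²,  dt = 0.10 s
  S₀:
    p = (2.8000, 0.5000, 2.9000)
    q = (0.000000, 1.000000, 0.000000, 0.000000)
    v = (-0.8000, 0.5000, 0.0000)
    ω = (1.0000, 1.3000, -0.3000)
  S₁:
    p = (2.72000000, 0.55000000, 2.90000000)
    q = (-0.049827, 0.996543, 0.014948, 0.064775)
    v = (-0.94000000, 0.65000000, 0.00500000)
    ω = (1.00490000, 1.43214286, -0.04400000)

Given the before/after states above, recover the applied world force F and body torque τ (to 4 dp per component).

F = (-2.8000, 3.0000, 0.1000)
τ = (0.0400, 0.1700, 0.1800)

Δω = ω₁−ω₀ = (0.00490000, 0.13214286, 0.25600000)
precession coupling = (0.0351, -0.0150, 0.0520)
τ = I·(Δω/dt) + ω₀×(Iω₀) = (0.0400, 0.1700, 0.1800)
Δv = v₁−v₀ = (-0.14000000, 0.15000000, 0.00500000)
m·(v₁−v₀)/dt = (-2.8000, 3.0000, 0.1000)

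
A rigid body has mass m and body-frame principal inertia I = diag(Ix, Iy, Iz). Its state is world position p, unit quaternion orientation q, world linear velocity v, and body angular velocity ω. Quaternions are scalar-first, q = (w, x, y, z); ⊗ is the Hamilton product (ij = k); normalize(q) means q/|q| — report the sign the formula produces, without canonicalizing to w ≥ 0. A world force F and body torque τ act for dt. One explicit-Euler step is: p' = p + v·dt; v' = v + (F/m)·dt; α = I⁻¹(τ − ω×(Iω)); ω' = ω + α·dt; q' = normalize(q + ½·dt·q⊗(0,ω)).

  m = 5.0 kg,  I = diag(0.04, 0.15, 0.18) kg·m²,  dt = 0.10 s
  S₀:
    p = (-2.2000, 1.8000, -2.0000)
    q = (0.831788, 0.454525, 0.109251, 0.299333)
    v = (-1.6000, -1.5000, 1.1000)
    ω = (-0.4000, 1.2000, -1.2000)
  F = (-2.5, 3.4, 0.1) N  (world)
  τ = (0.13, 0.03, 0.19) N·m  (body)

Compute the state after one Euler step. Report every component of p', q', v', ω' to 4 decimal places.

p' = (-2.3600, 1.6500, -1.8900)
q' = (0.8491, 0.4118, 0.1798, 0.2778)
v' = (-1.6500, -1.4320, 1.1020)
ω' = (0.0330, 1.2648, -1.0651)

precession coupling ω×(Iω) = (-0.0432, -0.0672, -0.0528)
α = I⁻¹(τ − ω×Iω) = (4.3300, 0.6480, 1.3489)
ω + α·dt = (0.0330, 1.2648, -1.0651)
Hamilton product q⊗(0,ω) = (0.4099084, -0.8230160, 1.4238424, -0.4090152)
q' = normalize(q + ½dt·q⊗(0,ω)) = (0.8491, 0.4118, 0.1798, 0.2778)
a = (-0.5000, 0.6800, 0.0200)
p' = p + v·dt = (-2.3600, 1.6500, -1.8900)
v + (F/m)dt = (-1.6500, -1.4320, 1.1020)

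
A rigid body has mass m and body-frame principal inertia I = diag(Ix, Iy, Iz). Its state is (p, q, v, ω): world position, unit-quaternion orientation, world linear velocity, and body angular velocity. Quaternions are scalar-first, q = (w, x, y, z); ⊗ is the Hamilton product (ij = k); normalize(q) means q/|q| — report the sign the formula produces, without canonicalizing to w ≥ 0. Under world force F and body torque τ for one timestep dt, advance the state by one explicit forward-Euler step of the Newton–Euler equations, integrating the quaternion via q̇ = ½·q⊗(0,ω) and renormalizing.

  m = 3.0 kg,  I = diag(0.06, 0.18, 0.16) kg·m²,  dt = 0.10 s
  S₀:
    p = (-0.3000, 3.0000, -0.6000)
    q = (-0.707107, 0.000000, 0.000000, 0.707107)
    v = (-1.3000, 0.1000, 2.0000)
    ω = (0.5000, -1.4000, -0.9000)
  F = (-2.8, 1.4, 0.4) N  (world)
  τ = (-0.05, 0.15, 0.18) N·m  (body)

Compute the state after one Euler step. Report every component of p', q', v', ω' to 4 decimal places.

linear accel F/m = (-0.9333, 0.4667, 0.1333)
p + v·dt = (-0.4300, 3.0100, -0.4000)
v' = v + a·dt = (-1.3933, 0.1467, 2.0133)
ω×(Iω) gyroscopic = (-0.0252, 0.0450, -0.0840)
α = I⁻¹(τ − ω×Iω) = (-0.4133, 0.5833, 1.6500)
ω + α·dt = (0.4587, -1.3417, -0.7350)
Hamilton product q⊗(0,ω) = (0.6363963, 0.6363963, 1.3435033, 0.6363963)
updated quaternion q' = (-0.6728, 0.0317, 0.0669, 0.7362)

p' = (-0.4300, 3.0100, -0.4000)
q' = (-0.6728, 0.0317, 0.0669, 0.7362)
v' = (-1.3933, 0.1467, 2.0133)
ω' = (0.4587, -1.3417, -0.7350)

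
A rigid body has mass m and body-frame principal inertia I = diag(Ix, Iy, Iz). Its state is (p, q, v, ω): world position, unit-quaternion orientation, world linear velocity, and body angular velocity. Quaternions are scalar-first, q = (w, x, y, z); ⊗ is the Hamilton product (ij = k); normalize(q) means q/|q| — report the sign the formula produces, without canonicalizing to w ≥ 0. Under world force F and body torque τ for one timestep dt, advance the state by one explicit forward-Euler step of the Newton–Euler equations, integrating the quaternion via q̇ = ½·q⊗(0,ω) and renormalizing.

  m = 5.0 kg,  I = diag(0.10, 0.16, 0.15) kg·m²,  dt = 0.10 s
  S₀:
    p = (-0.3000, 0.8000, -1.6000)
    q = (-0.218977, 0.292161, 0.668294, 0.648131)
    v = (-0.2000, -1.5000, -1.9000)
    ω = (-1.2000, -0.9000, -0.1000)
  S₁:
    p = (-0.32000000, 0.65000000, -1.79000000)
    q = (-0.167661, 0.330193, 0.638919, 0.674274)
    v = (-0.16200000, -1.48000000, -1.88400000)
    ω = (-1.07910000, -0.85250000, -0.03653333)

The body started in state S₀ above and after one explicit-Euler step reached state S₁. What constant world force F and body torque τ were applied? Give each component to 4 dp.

F = (1.9000, 1.0000, 0.8000)
τ = (0.1200, 0.0700, 0.1600)

v₁ − v₀ = (0.03800000, 0.02000000, 0.01600000)
F = m·Δv/dt = (1.9000, 1.0000, 0.8000)
rate change Δω = (0.12090000, 0.04750000, 0.06346667)
ω₀×(Iω₀) = (-0.0009, -0.0060, 0.0648)
τ = I·(Δω/dt) + ω₀×(Iω₀) = (0.1200, 0.0700, 0.1600)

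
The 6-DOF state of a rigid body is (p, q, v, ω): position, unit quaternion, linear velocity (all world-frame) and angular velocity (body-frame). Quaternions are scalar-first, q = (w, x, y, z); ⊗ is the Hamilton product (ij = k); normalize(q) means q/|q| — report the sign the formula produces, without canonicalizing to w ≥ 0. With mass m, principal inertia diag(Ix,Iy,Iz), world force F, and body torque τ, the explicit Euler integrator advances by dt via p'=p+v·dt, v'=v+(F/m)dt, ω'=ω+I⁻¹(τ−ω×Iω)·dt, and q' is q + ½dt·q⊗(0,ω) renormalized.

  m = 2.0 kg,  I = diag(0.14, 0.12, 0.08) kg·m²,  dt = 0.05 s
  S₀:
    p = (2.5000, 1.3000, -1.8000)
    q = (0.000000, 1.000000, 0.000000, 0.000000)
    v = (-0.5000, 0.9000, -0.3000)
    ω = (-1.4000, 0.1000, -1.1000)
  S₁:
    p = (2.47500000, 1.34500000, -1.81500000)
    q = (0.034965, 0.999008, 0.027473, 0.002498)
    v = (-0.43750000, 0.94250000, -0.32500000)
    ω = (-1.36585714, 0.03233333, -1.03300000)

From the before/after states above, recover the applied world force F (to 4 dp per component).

F = (2.5000, 1.7000, -1.0000)

v₁ − v₀ = (0.06250000, 0.04250000, -0.02500000)
applied force F = (2.5000, 1.7000, -1.0000)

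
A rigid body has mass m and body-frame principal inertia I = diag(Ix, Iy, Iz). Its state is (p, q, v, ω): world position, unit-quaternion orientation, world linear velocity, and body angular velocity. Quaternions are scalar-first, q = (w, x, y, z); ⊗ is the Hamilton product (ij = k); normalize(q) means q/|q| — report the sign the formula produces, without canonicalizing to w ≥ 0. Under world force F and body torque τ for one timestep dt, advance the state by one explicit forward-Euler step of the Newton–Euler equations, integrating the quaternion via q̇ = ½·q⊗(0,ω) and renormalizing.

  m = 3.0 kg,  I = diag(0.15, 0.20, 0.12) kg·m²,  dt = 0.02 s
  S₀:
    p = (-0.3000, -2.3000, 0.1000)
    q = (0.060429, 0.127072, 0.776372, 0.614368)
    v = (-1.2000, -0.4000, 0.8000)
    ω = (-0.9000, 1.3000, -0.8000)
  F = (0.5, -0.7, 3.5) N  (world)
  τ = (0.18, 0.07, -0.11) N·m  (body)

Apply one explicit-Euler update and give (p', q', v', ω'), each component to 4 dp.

gyro term ω×Iω = (0.0832, 0.0216, -0.0585)
α = I⁻¹(τ − ω×Iω) = (0.6453, 0.2420, -0.4292)
ω' = ω + α·dt = (-0.8871, 1.3048, -0.8086)
2q̇ = q⊗(0,ω) = (-0.4034244, -1.4741621, -0.3727159, 0.8155852)
updated quaternion q' = (0.0564, 0.1123, 0.7725, 0.6224)
p + v·dt = (-0.3240, -2.3080, 0.1160)
v + (F/m)dt = (-1.1967, -0.4047, 0.8233)

p' = (-0.3240, -2.3080, 0.1160)
q' = (0.0564, 0.1123, 0.7725, 0.6224)
v' = (-1.1967, -0.4047, 0.8233)
ω' = (-0.8871, 1.3048, -0.8086)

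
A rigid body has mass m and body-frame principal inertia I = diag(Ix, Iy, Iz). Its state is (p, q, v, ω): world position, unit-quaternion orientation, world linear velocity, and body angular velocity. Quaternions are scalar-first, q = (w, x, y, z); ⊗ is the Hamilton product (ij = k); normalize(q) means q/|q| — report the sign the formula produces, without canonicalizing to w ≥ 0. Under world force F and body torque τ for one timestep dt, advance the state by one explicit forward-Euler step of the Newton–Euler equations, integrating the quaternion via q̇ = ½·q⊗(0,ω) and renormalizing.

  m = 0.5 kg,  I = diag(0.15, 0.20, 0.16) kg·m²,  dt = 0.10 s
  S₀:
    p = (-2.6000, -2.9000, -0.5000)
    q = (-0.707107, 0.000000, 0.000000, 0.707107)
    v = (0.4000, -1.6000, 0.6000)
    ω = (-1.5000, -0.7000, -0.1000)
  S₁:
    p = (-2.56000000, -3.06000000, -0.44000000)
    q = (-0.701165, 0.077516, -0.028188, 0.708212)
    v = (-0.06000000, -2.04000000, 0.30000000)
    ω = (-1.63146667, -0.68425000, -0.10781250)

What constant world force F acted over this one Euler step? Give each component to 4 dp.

velocity change Δv = (-0.46000000, -0.44000000, -0.30000000)
F = m·Δv/dt = (-2.3000, -2.2000, -1.5000)

F = (-2.3000, -2.2000, -1.5000)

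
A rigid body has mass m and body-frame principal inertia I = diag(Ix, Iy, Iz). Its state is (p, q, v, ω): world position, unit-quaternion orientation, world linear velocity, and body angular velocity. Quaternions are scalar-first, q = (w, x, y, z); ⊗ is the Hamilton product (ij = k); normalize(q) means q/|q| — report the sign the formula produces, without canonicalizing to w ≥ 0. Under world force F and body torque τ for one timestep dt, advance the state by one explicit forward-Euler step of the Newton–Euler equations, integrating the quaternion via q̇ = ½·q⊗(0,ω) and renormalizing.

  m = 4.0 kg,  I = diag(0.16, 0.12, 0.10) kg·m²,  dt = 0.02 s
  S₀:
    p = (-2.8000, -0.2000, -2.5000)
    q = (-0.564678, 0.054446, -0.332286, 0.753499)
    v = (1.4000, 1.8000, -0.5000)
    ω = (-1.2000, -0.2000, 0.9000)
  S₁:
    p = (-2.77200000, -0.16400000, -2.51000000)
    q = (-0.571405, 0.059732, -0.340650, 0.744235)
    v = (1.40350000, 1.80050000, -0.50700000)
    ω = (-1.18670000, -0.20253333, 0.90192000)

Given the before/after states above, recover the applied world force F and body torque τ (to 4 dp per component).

v₁ − v₀ = (0.00350000, 0.00050000, -0.00700000)
m·(v₁−v₀)/dt = (0.7000, 0.1000, -1.4000)
rate change Δω = (0.01330000, -0.00253333, 0.00192000)
I·α + gyro = (0.1100, -0.0800, 0.0000)

F = (0.7000, 0.1000, -1.4000)
τ = (0.1100, -0.0800, 0.0000)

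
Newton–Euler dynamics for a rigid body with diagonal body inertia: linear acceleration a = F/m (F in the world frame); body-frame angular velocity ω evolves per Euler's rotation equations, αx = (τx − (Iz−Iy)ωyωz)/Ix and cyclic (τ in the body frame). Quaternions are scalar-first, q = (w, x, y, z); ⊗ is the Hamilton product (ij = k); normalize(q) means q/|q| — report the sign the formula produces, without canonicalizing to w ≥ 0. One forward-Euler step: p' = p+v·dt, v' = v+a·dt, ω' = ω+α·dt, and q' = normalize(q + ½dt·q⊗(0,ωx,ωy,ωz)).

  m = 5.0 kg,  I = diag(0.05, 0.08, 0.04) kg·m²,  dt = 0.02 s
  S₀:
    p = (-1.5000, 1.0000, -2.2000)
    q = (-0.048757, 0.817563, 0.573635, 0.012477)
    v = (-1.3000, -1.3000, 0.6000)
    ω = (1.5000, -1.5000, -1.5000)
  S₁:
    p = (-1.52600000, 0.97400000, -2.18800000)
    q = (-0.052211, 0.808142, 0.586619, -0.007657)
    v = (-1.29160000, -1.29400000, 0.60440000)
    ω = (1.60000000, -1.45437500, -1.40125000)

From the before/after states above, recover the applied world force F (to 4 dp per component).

Δv = v₁−v₀ = (0.00840000, 0.00600000, 0.00440000)
applied force F = (2.1000, 1.5000, 1.1000)

F = (2.1000, 1.5000, 1.1000)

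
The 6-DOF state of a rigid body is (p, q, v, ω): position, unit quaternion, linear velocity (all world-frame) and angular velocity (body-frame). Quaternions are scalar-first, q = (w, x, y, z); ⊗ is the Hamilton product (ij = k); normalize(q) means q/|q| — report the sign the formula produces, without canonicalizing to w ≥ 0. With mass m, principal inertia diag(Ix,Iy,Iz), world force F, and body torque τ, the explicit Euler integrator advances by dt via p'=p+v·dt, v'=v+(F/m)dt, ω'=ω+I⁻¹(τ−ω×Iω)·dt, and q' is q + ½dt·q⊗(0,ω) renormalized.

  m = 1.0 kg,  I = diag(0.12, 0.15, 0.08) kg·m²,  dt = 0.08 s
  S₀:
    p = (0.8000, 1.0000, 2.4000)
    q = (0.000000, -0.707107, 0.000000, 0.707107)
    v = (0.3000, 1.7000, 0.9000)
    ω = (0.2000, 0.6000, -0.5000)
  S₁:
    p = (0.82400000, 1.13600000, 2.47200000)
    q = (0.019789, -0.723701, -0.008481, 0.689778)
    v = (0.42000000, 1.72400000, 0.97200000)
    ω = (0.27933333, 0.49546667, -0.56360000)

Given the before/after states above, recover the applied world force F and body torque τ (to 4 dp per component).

F = (1.5000, 0.3000, 0.9000)
τ = (0.1400, -0.2000, -0.0600)

velocity change Δv = (0.12000000, 0.02400000, 0.07200000)
applied force F = (1.5000, 0.3000, 0.9000)
ω₁ − ω₀ = (0.07933333, -0.10453333, -0.06360000)
τ = I·(Δω/dt) + ω₀×(Iω₀) = (0.1400, -0.2000, -0.0600)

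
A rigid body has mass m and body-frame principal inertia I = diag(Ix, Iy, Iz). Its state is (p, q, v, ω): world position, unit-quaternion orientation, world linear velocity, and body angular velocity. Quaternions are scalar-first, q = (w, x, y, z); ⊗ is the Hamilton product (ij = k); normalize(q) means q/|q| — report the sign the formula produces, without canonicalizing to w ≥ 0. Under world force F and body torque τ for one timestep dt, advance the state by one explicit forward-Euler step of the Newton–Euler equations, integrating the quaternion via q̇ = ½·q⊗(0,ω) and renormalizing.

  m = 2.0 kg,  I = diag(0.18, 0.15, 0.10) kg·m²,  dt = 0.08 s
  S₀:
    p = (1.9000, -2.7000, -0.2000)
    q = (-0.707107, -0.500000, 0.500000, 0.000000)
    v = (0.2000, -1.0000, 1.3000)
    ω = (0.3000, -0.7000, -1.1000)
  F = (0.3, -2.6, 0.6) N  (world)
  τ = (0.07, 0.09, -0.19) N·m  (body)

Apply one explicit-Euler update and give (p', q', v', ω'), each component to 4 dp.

a = F/m = (0.1500, -1.3000, 0.3000)
new position p' = (1.9160, -2.7800, -0.0960)
v' = v + a·dt = (0.2120, -1.1040, 1.3240)
precession coupling ω×(Iω) = (-0.0385, -0.0264, 0.0063)
α = I⁻¹(τ − ω×Iω) = (0.6028, 0.7760, -1.9630)
ω' = ω + α·dt = (0.3482, -0.6379, -1.2570)
2q̇ = q⊗(0,ω) = (0.5000000, -0.7621321, -0.0550251, 0.9778177)
updated quaternion q' = (-0.6861, -0.5297, 0.4971, 0.0391)

p' = (1.9160, -2.7800, -0.0960)
q' = (-0.6861, -0.5297, 0.4971, 0.0391)
v' = (0.2120, -1.1040, 1.3240)
ω' = (0.3482, -0.6379, -1.2570)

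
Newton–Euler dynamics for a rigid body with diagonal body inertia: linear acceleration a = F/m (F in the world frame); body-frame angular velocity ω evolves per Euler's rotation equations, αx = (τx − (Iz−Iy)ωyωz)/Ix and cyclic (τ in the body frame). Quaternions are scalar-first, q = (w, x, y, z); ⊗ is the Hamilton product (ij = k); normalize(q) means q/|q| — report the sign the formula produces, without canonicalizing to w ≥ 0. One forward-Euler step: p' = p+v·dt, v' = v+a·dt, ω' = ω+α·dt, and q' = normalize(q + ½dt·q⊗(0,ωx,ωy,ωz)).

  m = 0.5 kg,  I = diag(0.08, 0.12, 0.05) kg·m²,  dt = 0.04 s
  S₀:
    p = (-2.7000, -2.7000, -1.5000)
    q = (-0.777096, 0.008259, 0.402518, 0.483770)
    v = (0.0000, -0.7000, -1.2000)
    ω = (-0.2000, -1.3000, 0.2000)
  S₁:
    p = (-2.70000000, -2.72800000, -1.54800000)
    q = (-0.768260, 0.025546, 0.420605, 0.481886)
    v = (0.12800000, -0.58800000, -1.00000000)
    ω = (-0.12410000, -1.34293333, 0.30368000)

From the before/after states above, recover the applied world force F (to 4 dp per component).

F = (1.6000, 1.4000, 2.5000)

v₁ − v₀ = (0.12800000, 0.11200000, 0.20000000)
m·(v₁−v₀)/dt = (1.6000, 1.4000, 2.5000)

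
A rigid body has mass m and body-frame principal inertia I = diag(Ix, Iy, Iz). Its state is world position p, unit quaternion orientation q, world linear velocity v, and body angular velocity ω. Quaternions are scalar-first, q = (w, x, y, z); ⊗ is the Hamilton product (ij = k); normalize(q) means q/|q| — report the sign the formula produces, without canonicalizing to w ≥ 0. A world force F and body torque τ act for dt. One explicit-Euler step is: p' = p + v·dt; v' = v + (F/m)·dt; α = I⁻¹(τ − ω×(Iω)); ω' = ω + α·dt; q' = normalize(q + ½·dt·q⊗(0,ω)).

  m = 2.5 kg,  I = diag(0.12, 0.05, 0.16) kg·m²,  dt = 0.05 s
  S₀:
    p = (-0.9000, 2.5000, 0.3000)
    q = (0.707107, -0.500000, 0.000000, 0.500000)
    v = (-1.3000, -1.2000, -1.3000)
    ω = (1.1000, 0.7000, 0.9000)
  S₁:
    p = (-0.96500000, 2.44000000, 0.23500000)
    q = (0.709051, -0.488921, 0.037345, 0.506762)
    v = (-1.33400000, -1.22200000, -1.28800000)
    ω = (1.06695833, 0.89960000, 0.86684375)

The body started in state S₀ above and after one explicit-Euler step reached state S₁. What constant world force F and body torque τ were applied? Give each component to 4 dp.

F = (-1.7000, -1.1000, 0.6000)
τ = (-0.0100, 0.1600, -0.1600)

Δω = ω₁−ω₀ = (-0.03304167, 0.19960000, -0.03315625)
applied torque τ = (-0.0100, 0.1600, -0.1600)
velocity change Δv = (-0.03400000, -0.02200000, 0.01200000)
applied force F = (-1.7000, -1.1000, 0.6000)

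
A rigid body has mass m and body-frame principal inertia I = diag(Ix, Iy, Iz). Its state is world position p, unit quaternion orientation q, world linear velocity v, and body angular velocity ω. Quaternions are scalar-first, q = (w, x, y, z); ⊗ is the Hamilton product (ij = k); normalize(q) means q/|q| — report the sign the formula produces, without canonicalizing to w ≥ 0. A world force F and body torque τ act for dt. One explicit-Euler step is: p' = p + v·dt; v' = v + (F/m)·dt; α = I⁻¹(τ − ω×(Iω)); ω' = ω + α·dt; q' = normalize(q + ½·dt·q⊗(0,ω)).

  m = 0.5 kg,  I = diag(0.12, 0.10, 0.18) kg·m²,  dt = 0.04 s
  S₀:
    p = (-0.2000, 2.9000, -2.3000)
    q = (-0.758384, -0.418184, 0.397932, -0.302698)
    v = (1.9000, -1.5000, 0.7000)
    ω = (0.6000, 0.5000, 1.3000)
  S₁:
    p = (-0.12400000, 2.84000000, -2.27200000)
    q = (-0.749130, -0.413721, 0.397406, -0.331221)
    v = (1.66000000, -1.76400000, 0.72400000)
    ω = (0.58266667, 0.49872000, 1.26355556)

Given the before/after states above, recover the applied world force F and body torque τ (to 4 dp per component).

Δω = ω₁−ω₀ = (-0.01733333, -0.00128000, -0.03644444)
I·α + gyro = (0.0000, -0.0500, -0.1700)
velocity change Δv = (-0.24000000, -0.26400000, 0.02400000)
m·(v₁−v₀)/dt = (-3.0000, -3.3000, 0.3000)

F = (-3.0000, -3.3000, 0.3000)
τ = (0.0000, -0.0500, -0.1700)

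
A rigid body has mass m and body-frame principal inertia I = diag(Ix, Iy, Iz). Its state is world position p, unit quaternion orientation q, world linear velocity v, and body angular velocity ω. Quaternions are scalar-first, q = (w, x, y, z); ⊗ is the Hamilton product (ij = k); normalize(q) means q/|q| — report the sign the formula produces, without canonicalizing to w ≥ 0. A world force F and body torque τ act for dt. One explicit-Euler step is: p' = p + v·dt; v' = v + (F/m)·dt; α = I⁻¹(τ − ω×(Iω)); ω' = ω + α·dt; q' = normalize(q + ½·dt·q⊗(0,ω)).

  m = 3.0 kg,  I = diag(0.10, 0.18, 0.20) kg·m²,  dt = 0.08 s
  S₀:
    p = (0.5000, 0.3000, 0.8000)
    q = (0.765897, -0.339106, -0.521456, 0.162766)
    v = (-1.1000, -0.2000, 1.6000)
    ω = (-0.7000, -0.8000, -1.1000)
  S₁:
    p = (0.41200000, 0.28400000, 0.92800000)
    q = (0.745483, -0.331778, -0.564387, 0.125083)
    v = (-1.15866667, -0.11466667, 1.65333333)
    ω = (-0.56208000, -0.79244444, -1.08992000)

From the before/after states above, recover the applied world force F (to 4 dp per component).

F = (-2.2000, 3.2000, 2.0000)

Δv = v₁−v₀ = (-0.05866667, 0.08533333, 0.05333333)
m·(v₁−v₀)/dt = (-2.2000, 3.2000, 2.0000)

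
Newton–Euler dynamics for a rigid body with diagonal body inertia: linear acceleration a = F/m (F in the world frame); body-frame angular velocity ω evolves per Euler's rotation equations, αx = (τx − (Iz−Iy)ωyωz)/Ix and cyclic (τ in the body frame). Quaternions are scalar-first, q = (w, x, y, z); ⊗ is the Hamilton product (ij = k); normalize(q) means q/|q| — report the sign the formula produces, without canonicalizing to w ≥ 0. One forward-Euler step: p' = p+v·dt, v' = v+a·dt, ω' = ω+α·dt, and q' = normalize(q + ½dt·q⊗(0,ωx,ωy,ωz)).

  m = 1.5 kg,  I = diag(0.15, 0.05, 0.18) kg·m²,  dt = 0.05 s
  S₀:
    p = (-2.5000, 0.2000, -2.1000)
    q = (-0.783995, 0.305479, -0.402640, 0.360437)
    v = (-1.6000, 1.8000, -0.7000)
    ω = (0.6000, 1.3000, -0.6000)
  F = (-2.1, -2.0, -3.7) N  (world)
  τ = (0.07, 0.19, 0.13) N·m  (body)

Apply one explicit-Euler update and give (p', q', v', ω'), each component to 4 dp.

p' = (-2.5800, 0.2900, -2.1350)
q' = (-0.7695, 0.2878, -0.4178, 0.3879)
v' = (-1.6700, 1.7333, -0.8233)
ω' = (0.6571, 1.4792, -0.5422)

a = F/m = (-1.4000, -1.3333, -2.4667)
p + v·dt = (-2.5800, 0.2900, -2.1350)
v' = v + a·dt = (-1.6700, 1.7333, -0.8233)
angular accel α = (1.1427, 3.5840, 1.1556)
ω' = ω + α·dt = (0.6571, 1.4792, -0.5422)
q⊗(0,ω) = (0.5564068, -0.6973811, -0.6196439, 1.1091037)
q' = normalize(q + ½dt·q⊗(0,ω)) = (-0.7695, 0.2878, -0.4178, 0.3879)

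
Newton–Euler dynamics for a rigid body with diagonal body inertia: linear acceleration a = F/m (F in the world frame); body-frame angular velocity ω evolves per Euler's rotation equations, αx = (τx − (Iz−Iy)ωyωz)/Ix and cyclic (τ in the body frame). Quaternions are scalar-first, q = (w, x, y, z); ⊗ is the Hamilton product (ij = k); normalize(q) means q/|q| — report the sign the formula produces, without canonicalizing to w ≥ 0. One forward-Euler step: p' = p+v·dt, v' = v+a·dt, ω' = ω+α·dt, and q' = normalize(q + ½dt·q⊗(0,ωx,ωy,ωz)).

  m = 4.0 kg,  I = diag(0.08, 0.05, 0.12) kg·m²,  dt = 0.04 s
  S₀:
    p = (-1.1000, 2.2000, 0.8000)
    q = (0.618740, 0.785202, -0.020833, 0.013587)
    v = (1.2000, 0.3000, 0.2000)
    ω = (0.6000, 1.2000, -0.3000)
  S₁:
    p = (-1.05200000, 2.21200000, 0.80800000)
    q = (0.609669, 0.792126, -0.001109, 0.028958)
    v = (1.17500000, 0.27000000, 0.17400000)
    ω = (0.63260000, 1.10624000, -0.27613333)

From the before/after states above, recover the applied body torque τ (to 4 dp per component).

τ = (0.0400, -0.1100, 0.0500)

rate change Δω = (0.03260000, -0.09376000, 0.02386667)
precession coupling = (-0.0252, 0.0072, -0.0216)
I·α + gyro = (0.0400, -0.1100, 0.0500)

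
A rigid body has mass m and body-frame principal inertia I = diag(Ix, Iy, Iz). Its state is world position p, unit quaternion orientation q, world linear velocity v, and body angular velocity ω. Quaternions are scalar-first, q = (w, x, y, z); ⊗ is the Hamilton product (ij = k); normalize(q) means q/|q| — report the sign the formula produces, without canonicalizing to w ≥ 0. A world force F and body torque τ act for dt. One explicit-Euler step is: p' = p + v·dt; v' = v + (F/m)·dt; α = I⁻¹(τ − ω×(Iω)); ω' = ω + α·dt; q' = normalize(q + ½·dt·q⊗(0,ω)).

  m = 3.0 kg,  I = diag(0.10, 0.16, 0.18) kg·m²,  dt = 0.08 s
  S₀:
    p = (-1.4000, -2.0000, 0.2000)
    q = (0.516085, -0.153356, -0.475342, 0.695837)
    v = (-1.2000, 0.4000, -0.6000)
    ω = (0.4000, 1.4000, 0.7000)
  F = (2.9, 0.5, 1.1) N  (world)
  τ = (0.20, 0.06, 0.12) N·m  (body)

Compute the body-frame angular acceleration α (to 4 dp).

α = (1.8040, 0.5150, 0.4800)

precession coupling ω×(Iω) = (0.0196, -0.0224, 0.0336)
angular accel α = (1.8040, 0.5150, 0.4800)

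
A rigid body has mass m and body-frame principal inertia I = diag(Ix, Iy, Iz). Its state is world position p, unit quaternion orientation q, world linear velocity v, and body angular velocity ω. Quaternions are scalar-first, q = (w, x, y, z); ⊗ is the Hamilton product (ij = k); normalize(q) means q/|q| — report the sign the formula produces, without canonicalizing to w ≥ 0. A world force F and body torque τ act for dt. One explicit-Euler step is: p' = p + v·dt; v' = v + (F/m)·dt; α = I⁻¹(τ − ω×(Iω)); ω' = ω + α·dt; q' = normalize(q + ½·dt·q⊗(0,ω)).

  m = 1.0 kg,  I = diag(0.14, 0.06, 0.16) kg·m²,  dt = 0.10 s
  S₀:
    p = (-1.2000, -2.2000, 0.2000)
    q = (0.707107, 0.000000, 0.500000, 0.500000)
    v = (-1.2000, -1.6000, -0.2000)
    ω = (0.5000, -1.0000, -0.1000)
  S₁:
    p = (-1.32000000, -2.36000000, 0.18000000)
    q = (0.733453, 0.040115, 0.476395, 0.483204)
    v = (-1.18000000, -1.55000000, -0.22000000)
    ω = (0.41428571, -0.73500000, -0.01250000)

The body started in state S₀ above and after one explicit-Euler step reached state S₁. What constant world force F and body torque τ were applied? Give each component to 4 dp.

rate change Δω = (-0.08571429, 0.26500000, 0.08750000)
gyro term ω₀×Iω₀ = (0.0100, 0.0010, 0.0400)
I·α + gyro = (-0.1100, 0.1600, 0.1800)
Δv = v₁−v₀ = (0.02000000, 0.05000000, -0.02000000)
F = m·Δv/dt = (0.2000, 0.5000, -0.2000)

F = (0.2000, 0.5000, -0.2000)
τ = (-0.1100, 0.1600, 0.1800)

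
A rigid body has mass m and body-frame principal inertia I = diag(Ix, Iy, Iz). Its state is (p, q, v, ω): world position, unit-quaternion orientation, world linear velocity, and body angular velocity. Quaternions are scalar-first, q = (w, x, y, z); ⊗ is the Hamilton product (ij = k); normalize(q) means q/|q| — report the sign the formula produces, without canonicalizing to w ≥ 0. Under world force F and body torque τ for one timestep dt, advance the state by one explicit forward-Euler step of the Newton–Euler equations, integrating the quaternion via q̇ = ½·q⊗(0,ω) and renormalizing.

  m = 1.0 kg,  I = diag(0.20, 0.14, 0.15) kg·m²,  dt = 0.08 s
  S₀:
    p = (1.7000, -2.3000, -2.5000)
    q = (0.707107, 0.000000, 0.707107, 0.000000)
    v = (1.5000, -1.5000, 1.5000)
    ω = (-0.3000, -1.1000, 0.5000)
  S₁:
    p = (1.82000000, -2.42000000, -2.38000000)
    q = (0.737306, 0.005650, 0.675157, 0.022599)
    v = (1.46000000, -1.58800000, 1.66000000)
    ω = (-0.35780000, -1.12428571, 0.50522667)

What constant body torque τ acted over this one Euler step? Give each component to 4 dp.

τ = (-0.1500, -0.0500, -0.0100)

Δω = ω₁−ω₀ = (-0.05780000, -0.02428571, 0.00522667)
applied torque τ = (-0.1500, -0.0500, -0.0100)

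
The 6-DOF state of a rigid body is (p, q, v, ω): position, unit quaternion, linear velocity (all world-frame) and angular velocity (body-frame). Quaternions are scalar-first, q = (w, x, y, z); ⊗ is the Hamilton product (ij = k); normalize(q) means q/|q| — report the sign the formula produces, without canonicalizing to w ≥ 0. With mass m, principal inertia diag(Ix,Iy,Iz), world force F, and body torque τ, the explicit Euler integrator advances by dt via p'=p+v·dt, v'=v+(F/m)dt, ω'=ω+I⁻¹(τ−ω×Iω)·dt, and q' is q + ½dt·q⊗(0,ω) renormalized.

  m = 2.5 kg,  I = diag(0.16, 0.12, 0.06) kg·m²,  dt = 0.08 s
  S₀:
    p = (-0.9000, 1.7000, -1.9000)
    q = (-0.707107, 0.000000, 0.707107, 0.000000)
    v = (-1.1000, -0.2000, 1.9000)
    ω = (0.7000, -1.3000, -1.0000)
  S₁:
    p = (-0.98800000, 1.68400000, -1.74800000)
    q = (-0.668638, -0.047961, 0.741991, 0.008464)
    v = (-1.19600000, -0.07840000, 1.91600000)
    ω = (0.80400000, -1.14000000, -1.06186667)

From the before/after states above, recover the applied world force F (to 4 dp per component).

velocity change Δv = (-0.09600000, 0.12160000, 0.01600000)
F = m·Δv/dt = (-3.0000, 3.8000, 0.5000)

F = (-3.0000, 3.8000, 0.5000)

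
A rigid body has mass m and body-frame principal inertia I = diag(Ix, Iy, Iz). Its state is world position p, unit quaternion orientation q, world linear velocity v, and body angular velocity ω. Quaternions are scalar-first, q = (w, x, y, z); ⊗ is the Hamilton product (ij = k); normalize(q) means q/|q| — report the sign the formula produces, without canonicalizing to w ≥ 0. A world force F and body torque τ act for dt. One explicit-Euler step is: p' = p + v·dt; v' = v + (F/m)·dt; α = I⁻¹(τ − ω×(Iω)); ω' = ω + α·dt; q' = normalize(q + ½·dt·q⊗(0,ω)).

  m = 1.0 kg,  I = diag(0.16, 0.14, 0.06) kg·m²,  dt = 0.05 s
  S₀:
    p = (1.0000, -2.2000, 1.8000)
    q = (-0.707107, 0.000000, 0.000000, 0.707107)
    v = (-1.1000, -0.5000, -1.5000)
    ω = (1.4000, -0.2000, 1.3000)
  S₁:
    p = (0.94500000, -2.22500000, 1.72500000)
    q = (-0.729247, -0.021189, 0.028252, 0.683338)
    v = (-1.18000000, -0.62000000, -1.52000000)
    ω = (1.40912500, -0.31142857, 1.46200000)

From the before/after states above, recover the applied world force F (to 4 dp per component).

Δv = v₁−v₀ = (-0.08000000, -0.12000000, -0.02000000)
F = m·Δv/dt = (-1.6000, -2.4000, -0.4000)

F = (-1.6000, -2.4000, -0.4000)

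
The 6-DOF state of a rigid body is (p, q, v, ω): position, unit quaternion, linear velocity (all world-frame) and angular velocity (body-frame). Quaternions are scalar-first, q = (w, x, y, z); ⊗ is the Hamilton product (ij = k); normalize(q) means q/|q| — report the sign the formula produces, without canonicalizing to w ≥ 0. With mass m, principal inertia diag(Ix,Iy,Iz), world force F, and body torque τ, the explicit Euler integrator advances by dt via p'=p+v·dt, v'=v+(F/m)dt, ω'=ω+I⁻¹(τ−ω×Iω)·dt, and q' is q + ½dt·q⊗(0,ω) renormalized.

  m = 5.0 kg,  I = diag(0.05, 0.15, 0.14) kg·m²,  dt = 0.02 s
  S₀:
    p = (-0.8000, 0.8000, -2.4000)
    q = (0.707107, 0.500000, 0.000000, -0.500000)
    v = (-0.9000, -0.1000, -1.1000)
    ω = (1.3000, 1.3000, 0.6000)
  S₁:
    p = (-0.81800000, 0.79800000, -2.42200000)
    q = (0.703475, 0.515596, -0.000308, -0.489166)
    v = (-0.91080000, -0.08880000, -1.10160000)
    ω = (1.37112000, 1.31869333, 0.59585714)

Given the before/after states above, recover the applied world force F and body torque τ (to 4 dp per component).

F = (-2.7000, 2.8000, -0.4000)
τ = (0.1700, 0.0700, 0.1400)

ω₁ − ω₀ = (0.07112000, 0.01869333, -0.00414286)
τ = I·(Δω/dt) + ω₀×(Iω₀) = (0.1700, 0.0700, 0.1400)
velocity change Δv = (-0.01080000, 0.01120000, -0.00160000)
m·(v₁−v₀)/dt = (-2.7000, 2.8000, -0.4000)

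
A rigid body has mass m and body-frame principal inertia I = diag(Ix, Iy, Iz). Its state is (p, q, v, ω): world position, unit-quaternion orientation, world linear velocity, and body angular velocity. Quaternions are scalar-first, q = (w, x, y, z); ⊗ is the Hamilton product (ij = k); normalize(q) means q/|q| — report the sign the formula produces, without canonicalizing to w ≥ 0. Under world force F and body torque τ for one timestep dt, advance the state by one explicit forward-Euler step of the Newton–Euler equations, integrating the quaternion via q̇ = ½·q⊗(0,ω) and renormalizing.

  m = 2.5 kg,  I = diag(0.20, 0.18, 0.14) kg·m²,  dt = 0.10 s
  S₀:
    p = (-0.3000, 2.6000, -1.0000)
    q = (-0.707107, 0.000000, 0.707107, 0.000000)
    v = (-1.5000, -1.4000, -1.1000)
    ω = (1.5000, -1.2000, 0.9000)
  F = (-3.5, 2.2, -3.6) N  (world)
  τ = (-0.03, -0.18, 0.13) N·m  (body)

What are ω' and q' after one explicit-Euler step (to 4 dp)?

(τ − ω×Iω)/I = (-0.3660, -1.4500, 0.6714)
ω' = ω + α·dt = (1.4634, -1.3450, 0.9671)
q⊗(0,ω) = (0.8485284, -0.4242642, 0.8485284, -1.6970568)
q' = normalize(q + ½dt·q⊗(0,ω)) = (-0.6610, -0.0211, 0.7454, -0.0844)

ω' = (1.4634, -1.3450, 0.9671)
q' = (-0.6610, -0.0211, 0.7454, -0.0844)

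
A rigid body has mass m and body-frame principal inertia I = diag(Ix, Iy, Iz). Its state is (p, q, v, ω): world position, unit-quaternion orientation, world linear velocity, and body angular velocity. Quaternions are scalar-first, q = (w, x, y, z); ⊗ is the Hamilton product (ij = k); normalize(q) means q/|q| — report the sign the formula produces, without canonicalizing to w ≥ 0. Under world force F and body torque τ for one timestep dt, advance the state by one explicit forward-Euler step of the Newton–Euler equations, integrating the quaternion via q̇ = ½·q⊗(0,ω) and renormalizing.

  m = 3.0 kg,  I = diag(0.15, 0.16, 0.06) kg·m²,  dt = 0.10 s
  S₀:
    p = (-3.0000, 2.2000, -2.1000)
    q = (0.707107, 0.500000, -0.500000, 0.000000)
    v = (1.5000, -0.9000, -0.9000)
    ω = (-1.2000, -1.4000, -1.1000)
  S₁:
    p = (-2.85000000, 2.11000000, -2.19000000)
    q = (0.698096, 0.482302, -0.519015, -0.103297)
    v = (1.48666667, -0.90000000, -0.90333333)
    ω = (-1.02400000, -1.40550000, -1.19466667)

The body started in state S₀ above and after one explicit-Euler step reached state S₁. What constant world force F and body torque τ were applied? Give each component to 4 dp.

F = (-0.4000, 0.0000, -0.1000)
τ = (0.1100, 0.1100, -0.0400)

velocity change Δv = (-0.01333333, 0.00000000, -0.00333333)
applied force F = (-0.4000, 0.0000, -0.1000)
ω₁ − ω₀ = (0.17600000, -0.00550000, -0.09466667)
precession coupling = (-0.1540, 0.1188, 0.0168)
τ = I·(Δω/dt) + ω₀×(Iω₀) = (0.1100, 0.1100, -0.0400)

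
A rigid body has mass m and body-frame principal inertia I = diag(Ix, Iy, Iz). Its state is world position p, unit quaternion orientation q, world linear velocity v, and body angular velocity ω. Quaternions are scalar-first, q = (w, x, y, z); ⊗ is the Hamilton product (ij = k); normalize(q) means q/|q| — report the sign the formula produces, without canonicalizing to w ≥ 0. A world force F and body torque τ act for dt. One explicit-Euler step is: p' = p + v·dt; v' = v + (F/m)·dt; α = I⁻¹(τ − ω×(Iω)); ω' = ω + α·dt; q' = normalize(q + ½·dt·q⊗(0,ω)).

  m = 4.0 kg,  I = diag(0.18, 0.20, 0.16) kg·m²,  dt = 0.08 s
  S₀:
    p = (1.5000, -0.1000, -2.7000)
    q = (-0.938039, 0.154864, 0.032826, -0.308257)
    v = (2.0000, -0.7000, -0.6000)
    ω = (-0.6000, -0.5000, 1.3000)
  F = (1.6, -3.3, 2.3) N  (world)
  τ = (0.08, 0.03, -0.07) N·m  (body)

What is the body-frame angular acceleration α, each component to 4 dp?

α = (0.3000, 0.2280, -0.4750)

gyro term ω×Iω = (0.0260, -0.0156, 0.0060)
(τ − ω×Iω)/I = (0.3000, 0.2280, -0.4750)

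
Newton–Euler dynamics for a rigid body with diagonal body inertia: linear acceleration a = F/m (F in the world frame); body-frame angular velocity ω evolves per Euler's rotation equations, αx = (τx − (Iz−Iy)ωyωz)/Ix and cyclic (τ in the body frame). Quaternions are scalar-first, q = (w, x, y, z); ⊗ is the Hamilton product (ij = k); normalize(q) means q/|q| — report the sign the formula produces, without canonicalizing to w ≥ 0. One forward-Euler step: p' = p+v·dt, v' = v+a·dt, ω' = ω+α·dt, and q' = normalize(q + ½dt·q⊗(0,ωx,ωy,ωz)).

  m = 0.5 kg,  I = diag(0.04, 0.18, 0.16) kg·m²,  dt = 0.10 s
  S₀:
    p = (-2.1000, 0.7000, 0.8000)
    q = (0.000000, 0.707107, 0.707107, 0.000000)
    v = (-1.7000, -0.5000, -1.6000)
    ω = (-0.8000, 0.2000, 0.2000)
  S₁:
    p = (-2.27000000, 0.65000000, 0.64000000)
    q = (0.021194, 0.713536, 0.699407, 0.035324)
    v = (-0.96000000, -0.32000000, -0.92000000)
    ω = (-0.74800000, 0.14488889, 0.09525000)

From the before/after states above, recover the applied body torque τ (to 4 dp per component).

Δω = ω₁−ω₀ = (0.05200000, -0.05511111, -0.10475000)
τ = I·(Δω/dt) + ω₀×(Iω₀) = (0.0200, -0.0800, -0.1900)

τ = (0.0200, -0.0800, -0.1900)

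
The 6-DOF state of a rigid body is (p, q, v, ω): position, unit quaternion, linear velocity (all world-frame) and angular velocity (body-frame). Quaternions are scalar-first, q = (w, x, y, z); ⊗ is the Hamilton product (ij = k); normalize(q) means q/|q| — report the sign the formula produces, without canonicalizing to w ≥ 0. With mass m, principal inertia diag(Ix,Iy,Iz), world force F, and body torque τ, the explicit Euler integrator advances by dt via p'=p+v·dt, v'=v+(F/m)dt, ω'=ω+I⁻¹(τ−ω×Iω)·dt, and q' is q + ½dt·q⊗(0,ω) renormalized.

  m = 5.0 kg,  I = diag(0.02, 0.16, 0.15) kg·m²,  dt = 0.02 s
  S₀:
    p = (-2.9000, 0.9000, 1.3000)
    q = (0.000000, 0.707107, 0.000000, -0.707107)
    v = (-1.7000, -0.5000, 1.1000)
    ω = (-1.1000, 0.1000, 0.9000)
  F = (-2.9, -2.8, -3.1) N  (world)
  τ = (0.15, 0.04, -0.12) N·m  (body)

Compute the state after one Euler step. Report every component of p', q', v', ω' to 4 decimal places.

p' = (-2.9340, 0.8900, 1.3220)
q' = (0.0141, 0.7077, 0.0014, -0.7063)
v' = (-1.7116, -0.5112, 1.0876)
ω' = (-0.9491, 0.0889, 0.8861)

ω×(Iω) gyroscopic = (-0.0009, 0.1287, -0.0154)
α = I⁻¹(τ − ω×Iω) = (7.5450, -0.5544, -0.6973)
ω' = ω + α·dt = (-0.9491, 0.0889, 0.8861)
q⊗(0,ω) = (1.4142140, 0.0707107, 0.1414214, 0.0707107)
q' = normalize(q + ½dt·q⊗(0,ω)) = (0.0141, 0.7077, 0.0014, -0.7063)
p' = p + v·dt = (-2.9340, 0.8900, 1.3220)
v' = v + a·dt = (-1.7116, -0.5112, 1.0876)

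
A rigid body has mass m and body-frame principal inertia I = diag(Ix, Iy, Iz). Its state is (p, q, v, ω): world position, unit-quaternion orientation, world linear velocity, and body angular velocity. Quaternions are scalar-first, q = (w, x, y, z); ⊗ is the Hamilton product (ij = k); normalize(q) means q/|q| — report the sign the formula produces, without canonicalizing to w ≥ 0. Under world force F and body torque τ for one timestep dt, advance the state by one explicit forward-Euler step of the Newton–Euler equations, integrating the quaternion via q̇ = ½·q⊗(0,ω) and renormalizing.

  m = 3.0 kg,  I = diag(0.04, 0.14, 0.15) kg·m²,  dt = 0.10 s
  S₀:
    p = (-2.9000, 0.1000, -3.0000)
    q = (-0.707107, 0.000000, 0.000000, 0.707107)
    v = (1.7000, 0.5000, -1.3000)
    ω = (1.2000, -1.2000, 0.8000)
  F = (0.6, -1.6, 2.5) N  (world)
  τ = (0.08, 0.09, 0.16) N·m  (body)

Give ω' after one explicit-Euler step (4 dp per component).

gyro term ω×Iω = (-0.0096, -0.1056, -0.1440)
angular accel α = (2.2400, 1.3971, 2.0267)
ω' = ω + α·dt = (1.4240, -1.0603, 1.0027)

ω' = (1.4240, -1.0603, 1.0027)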